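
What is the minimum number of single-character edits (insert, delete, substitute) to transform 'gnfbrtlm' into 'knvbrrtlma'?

Let D[i][j] be the edit distance between the first i characters of 'gnfbrtlm' and the first j characters of 'knvbrrtlma', with D[i][0] = i, D[0][j] = j, and D[i][j] = D[i-1][j-1] if the characters match, else 1 + min(D[i-1][j], D[i][j-1], D[i-1][j-1]). Filling the table (rows: prefixes of 'gnfbrtlm', columns: prefixes of 'knvbrrtlma'):
     ε  k  n  v  b  r  r  t  l  m  a
  ε  0  1  2  3  4  5  6  7  8  9 10
  g  1  1  2  3  4  5  6  7  8  9 10
  n  2  2  1  2  3  4  5  6  7  8  9
  f  3  3  2  2  3  4  5  6  7  8  9
  b  4  4  3  3  2  3  4  5  6  7  8
  r  5  5  4  4  3  2  3  4  5  6  7
  t  6  6  5  5  4  3  3  3  4  5  6
  l  7  7  6  6  5  4  4  4  3  4  5
  m  8  8  7  7  6  5  5  5  4  3  4
The bottom-right entry gives D[8][10] = 4, so no sequence of fewer than 4 edits works. Backtracking through the table gives one optimal edit sequence (4 edits):
  gnfbrtlm → knfbrtlm (sub g→k @1)
  knfbrtlm → knvbrtlm (sub f→v @3)
  knvbrtlm → knvbrrtlm (ins r @5)
  knvbrrtlm → knvbrrtlma (ins a @10)
Edit distance = 4.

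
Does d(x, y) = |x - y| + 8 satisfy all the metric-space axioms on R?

No. d fails identity of indiscernibles (specifically d(x,x) = 0): d(-2, -2) = |-2 - (-2)| + 8 = 0 + 8 = 8 ≠ 0.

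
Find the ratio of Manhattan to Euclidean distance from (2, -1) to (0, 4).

L1 = |2 - 0| + |-1 - 4| = 2 + 5 = 7
L2 = √(2² + 5²) = √29 ≈ 5.3852
L1 ≥ L2 always (equality iff movement is along one axis); L1 > L2 here.
Ratio L1/L2 = 7/√29 ≈ 1.2999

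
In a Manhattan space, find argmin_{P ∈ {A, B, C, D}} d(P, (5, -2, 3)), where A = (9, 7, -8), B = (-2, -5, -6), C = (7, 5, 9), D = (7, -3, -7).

Distances: d(A) = 24, d(B) = 19, d(C) = 15, d(D) = 13. Nearest: D = (7, -3, -7) with distance 13.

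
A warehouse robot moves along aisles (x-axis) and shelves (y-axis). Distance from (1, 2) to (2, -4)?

Σ|x_i - y_i| = |1 - 2| + |2 - (-4)| = 1 + 6 = 7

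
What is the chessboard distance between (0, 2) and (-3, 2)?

max(|x_i - y_i|) = max(|0 - (-3)|, |2 - 2|) = max(3, 0) = 3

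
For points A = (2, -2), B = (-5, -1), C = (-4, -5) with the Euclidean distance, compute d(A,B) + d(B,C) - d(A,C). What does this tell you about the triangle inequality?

d(A,B) = √(7² + 1²) = √50 ≈ 7.0711, d(B,C) = √(1² + 4²) = √17 ≈ 4.1231, d(A,C) = √(6² + 3²) = √45 ≈ 6.7082.
d(A,B) + d(B,C) - d(A,C) = 7.0711 + 4.1231 - 6.7082 = 11.1942 - 6.7082 = 4.486 (to 4 decimal places). This is ≥ 0, so the triangle inequality holds for these points.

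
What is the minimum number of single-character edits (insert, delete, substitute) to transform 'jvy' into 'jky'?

Let D[i][j] be the edit distance between the first i characters of 'jvy' and the first j characters of 'jky', with D[i][0] = i, D[0][j] = j, and D[i][j] = D[i-1][j-1] if the characters match, else 1 + min(D[i-1][j], D[i][j-1], D[i-1][j-1]). Filling the table (rows: prefixes of 'jvy', columns: prefixes of 'jky'):
     ε  j  k  y
  ε  0  1  2  3
  j  1  0  1  2
  v  2  1  1  2
  y  3  2  2  1
The bottom-right entry gives D[3][3] = 1, so no sequence of fewer than 1 edit works. Backtracking through the table gives one optimal edit sequence (1 edit):
  jvy → jky (sub v→k @2)
Edit distance = 1.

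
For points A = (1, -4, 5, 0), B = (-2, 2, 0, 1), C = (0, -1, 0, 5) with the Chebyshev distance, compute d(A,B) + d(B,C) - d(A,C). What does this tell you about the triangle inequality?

d(A,B) = max(3, 6, 5, 1) = 6, d(B,C) = max(2, 3, 0, 4) = 4, d(A,C) = max(1, 3, 5, 5) = 5.
d(A,B) + d(B,C) - d(A,C) = 6 + 4 - 5 = 10 - 5 = 5. This is ≥ 0, so the triangle inequality holds for these points.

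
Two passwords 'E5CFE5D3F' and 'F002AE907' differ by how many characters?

Differing positions: 1, 2, 3, 4, 5, 6, 7, 8, 9. Hamming distance = 9.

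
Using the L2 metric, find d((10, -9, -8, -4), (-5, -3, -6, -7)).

√(Σ(x_i - y_i)²) = √((10 - (-5))² + (-9 - (-3))² + (-8 - (-6))² + (-4 - (-7))²)
= √(15² + (-6)² + (-2)² + 3²) = √(225 + 36 + 4 + 9) = √274 ≈ 16.5529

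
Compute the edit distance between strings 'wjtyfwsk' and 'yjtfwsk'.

Let D[i][j] be the edit distance between the first i characters of 'wjtyfwsk' and the first j characters of 'yjtfwsk', with D[i][0] = i, D[0][j] = j, and D[i][j] = D[i-1][j-1] if the characters match, else 1 + min(D[i-1][j], D[i][j-1], D[i-1][j-1]). Filling the table (rows: prefixes of 'wjtyfwsk', columns: prefixes of 'yjtfwsk'):
     ε  y  j  t  f  w  s  k
  ε  0  1  2  3  4  5  6  7
  w  1  1  2  3  4  4  5  6
  j  2  2  1  2  3  4  5  6
  t  3  3  2  1  2  3  4  5
  y  4  3  3  2  2  3  4  5
  f  5  4  4  3  2  3  4  5
  w  6  5  5  4  3  2  3  4
  s  7  6  6  5  4  3  2  3
  k  8  7  7  6  5  4  3  2
The bottom-right entry gives D[8][7] = 2, so no sequence of fewer than 2 edits works. Backtracking through the table gives one optimal edit sequence (2 edits):
  wjtyfwsk → yjtyfwsk (sub w→y @1)
  yjtyfwsk → yjtfwsk (del y @4)
Edit distance = 2.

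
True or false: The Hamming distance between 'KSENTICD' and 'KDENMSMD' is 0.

Differing positions: 2, 5, 6, 7. Hamming distance = 4, so the claim that d_H = 0 is false.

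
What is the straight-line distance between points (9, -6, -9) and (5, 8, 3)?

√(Σ(x_i - y_i)²) = √((9 - 5)² + (-6 - 8)² + (-9 - 3)²)
= √(4² + (-14)² + (-12)²) = √(16 + 196 + 144) = √356 ≈ 18.868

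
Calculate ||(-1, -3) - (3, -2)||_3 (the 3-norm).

(Σ|x_i - y_i|^3)^(1/3) = (|-1 - 3|^3 + |-3 - (-2)|^3)^(1/3)
= (4^3 + 1^3)^(1/3) = (64 + 1)^(1/3) = (65)^(1/3) ≈ 4.0207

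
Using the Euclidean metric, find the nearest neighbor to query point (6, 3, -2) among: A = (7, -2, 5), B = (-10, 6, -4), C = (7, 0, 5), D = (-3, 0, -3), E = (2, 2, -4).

Distances: d(A) ≈ 8.6603, d(B) ≈ 16.4012, d(C) ≈ 7.6811, d(D) ≈ 9.5394, d(E) ≈ 4.5826. Nearest: E = (2, 2, -4) with distance 4.5826.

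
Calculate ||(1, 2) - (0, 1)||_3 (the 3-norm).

(Σ|x_i - y_i|^3)^(1/3) = (|1 - 0|^3 + |2 - 1|^3)^(1/3)
= (1^3 + 1^3)^(1/3) = (1 + 1)^(1/3) = (2)^(1/3) ≈ 1.2599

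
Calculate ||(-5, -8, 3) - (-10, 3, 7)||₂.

√(Σ(x_i - y_i)²) = √((-5 - (-10))² + (-8 - 3)² + (3 - 7)²)
= √(5² + (-11)² + (-4)²) = √(25 + 121 + 16) = √162 ≈ 12.7279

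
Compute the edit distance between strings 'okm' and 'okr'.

Let D[i][j] be the edit distance between the first i characters of 'okm' and the first j characters of 'okr', with D[i][0] = i, D[0][j] = j, and D[i][j] = D[i-1][j-1] if the characters match, else 1 + min(D[i-1][j], D[i][j-1], D[i-1][j-1]). Filling the table (rows: prefixes of 'okm', columns: prefixes of 'okr'):
     ε  o  k  r
  ε  0  1  2  3
  o  1  0  1  2
  k  2  1  0  1
  m  3  2  1  1
The bottom-right entry gives D[3][3] = 1, so no sequence of fewer than 1 edit works. Backtracking through the table gives one optimal edit sequence (1 edit):
  okm → okr (sub m→r @3)
Edit distance = 1.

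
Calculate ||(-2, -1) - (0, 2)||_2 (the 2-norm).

(Σ|x_i - y_i|^2)^(1/2) = (|-2 - 0|^2 + |-1 - 2|^2)^(1/2)
= (2^2 + 3^2)^(1/2) = (4 + 9)^(1/2) = (13)^(1/2) ≈ 3.6056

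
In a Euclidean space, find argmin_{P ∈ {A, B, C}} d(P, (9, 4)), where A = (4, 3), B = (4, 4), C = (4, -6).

Distances: d(A) ≈ 5.099, d(B) = 5, d(C) ≈ 11.1803. Nearest: B = (4, 4) with distance 5.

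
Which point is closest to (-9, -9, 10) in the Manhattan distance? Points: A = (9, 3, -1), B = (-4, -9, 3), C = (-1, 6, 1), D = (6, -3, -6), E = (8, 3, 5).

Distances: d(A) = 41, d(B) = 12, d(C) = 32, d(D) = 37, d(E) = 34. Nearest: B = (-4, -9, 3) with distance 12.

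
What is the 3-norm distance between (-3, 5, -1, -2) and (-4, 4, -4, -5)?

(Σ|x_i - y_i|^3)^(1/3) = (|-3 - (-4)|^3 + |5 - 4|^3 + |-1 - (-4)|^3 + |-2 - (-5)|^3)^(1/3)
= (1^3 + 1^3 + 3^3 + 3^3)^(1/3) = (1 + 1 + 27 + 27)^(1/3) = (56)^(1/3) ≈ 3.8259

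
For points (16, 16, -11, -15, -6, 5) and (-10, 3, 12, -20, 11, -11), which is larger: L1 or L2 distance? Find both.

L1 = |16 - (-10)| + |16 - 3| + |-11 - 12| + |-15 - (-20)| + |-6 - 11| + |5 - (-11)| = 26 + 13 + 23 + 5 + 17 + 16 = 100
L2 = √(26² + 13² + 23² + 5² + 17² + 16²) = √1944 ≈ 44.0908
L1 ≥ L2 always (equality iff movement is along one axis); L1 > L2 here.
Ratio L1/L2 = 100/√1944 ≈ 2.268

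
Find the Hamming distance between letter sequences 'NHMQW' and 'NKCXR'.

Differing positions: 2, 3, 4, 5. Hamming distance = 4.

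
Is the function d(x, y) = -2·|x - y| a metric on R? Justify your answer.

No. With c = -2 < 0, d fails non-negativity: d(7, 12) = -2·|7 - 12| = -2·5 = -10 < 0.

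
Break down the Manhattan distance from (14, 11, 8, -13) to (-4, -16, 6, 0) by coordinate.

Σ|x_i - y_i| = |14 - (-4)| + |11 - (-16)| + |8 - 6| + |-13 - 0| = 18 + 27 + 2 + 13 = 60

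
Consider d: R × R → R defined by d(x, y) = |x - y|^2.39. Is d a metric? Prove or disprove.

No. d(x,y) = |x-y|^2.39 fails the triangle inequality since p = 2.39 > 1. Counterexample: x = -5, y = 0, z = 2. d(x,z) = |-5 - 2|^2.39 = 7^2.39 ≈ 104.6609, but d(x,y) + d(y,z) = 5^2.39 + 2^2.39 ≈ 46.8315 + 5.2416 = 52.0731. Since 104.6609 > 52.0731, the triangle inequality is violated.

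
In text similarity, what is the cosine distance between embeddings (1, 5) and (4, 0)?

With u = (1, 5), v = (4, 0):
u·v = 1·4 + 5·0 = 4 + 0 = 4.
|u| = √(1² + 5²) = √26, |v| = √(4² + 0²) = √16, so |u||v| = √(26·16) = √416.
cos θ = (u·v)/(|u||v|) = 4/√416 ≈ 0.1961
Cosine distance = 1 - cos θ ≈ 1 - 0.1961 = 0.8039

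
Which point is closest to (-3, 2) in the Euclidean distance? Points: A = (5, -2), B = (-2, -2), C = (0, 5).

Distances: d(A) ≈ 8.9443, d(B) ≈ 4.1231, d(C) ≈ 4.2426. Nearest: B = (-2, -2) with distance 4.1231.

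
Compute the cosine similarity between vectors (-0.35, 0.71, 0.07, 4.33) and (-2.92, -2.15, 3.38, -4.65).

With u = (-0.35, 0.71, 0.07, 4.33), v = (-2.92, -2.15, 3.38, -4.65):
u·v = (-0.35)·(-2.92) + 0.71·(-2.15) + 0.07·3.38 + 4.33·(-4.65) = 1.022 + (-1.5265) + 0.2366 + (-20.1345) = -20.4024.
|u| = √((-0.35)² + 0.71² + 0.07² + 4.33²) = √(0.1225 + 0.5041 + 0.0049 + 18.7489) = √19.3804, |v| = √((-2.92)² + (-2.15)² + 3.38² + (-4.65)²) = √(8.5264 + 4.6225 + 11.4244 + 21.6225) = √46.1958.
cos θ = (u·v)/(|u||v|) = -20.4024/(√19.3804·√46.1958) ≈ -0.6819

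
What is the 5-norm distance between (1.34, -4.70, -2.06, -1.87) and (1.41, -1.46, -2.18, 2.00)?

(Σ|x_i - y_i|^5)^(1/5) = (|1.34 - 1.41|^5 + |-4.7 - (-1.46)|^5 + |-2.06 - (-2.18)|^5 + |-1.87 - 2|^5)^(1/5)
= (0.07^5 + 3.24^5 + 0.12^5 + 3.87^5)^(1/5) ≈ (0 + 357.0467 + 0 + 868.0702)^(1/5) = (1225.1169)^(1/5) ≈ 4.1461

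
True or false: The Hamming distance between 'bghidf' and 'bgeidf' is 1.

Differing positions: 3. Hamming distance = 1, so the claim is true.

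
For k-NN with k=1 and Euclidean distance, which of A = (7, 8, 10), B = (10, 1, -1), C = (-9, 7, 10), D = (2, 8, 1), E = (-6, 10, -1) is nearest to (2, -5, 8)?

Distances: d(A) ≈ 14.0712, d(B) ≈ 13.4536, d(C) ≈ 16.4012, d(D) ≈ 14.7648, d(E) ≈ 19.2354. Nearest: B = (10, 1, -1) with distance 13.4536.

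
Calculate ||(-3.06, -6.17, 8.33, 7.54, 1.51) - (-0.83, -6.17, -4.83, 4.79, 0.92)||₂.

√(Σ(x_i - y_i)²) = √((-3.06 - (-0.83))² + (-6.17 - (-6.17))² + (8.33 - (-4.83))² + (7.54 - 4.79)² + (1.51 - 0.92)²)
= √((-2.23)² + 0² + 13.16² + 2.75² + 0.59²) = √(4.9729 + 0 + 173.1856 + 7.5625 + 0.3481) = √186.0691 ≈ 13.6407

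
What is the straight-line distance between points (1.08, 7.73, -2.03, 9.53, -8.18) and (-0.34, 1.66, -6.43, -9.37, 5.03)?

√(Σ(x_i - y_i)²) = √((1.08 - (-0.34))² + (7.73 - 1.66)² + (-2.03 - (-6.43))² + (9.53 - (-9.37))² + (-8.18 - 5.03)²)
= √(1.42² + 6.07² + 4.4² + 18.9² + (-13.21)²) = √(2.0164 + 36.8449 + 19.36 + 357.21 + 174.5041) = √589.9354 ≈ 24.2886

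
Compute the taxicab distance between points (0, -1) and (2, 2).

Σ|x_i - y_i| = |0 - 2| + |-1 - 2| = 2 + 3 = 5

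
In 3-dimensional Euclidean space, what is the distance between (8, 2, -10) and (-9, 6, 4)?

√(Σ(x_i - y_i)²) = √((8 - (-9))² + (2 - 6)² + (-10 - 4)²)
= √(17² + (-4)² + (-14)²) = √(289 + 16 + 196) = √501 ≈ 22.383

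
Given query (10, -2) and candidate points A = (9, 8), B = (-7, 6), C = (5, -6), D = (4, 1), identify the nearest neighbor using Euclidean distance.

Distances: d(A) ≈ 10.0499, d(B) ≈ 18.7883, d(C) ≈ 6.4031, d(D) ≈ 6.7082. Nearest: C = (5, -6) with distance 6.4031.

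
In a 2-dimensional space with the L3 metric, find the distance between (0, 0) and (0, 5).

(Σ|x_i - y_i|^3)^(1/3) = (|0 - 0|^3 + |0 - 5|^3)^(1/3)
= (0^3 + 5^3)^(1/3) = (0 + 125)^(1/3) = (125)^(1/3) = 5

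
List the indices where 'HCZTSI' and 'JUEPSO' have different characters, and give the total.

Differing positions: 1, 2, 3, 4, 6. Hamming distance = 5.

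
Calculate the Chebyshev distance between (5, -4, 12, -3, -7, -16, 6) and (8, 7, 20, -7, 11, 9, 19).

max(|x_i - y_i|) = max(|5 - 8|, |-4 - 7|, |12 - 20|, |-3 - (-7)|, |-7 - 11|, |-16 - 9|, |6 - 19|) = max(3, 11, 8, 4, 18, 25, 13) = 25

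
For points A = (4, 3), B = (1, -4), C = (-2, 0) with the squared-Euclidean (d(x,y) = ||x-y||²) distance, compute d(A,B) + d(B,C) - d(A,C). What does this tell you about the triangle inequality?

d(A,B) = 3² + 7² = 58, d(B,C) = 3² + 4² = 25, d(A,C) = 6² + 3² = 45.
d(A,B) + d(B,C) - d(A,C) = 58 + 25 - 45 = 83 - 45 = 38. This is ≥ 0, so the triangle inequality holds for these points.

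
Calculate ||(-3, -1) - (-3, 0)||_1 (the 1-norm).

Σ|x_i - y_i| = |-3 - (-3)| + |-1 - 0| = 0 + 1 = 1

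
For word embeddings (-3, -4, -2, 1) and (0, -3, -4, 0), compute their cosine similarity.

With u = (-3, -4, -2, 1), v = (0, -3, -4, 0):
u·v = (-3)·0 + (-4)·(-3) + (-2)·(-4) + 1·0 = 0 + 12 + 8 + 0 = 20.
|u| = √((-3)² + (-4)² + (-2)² + 1²) = √30, |v| = √(0² + (-3)² + (-4)² + 0²) = √25, so |u||v| = √(30·25) = √750.
cos θ = (u·v)/(|u||v|) = 20/√750 ≈ 0.7303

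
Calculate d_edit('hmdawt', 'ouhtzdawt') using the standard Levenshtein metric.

Let D[i][j] be the edit distance between the first i characters of 'hmdawt' and the first j characters of 'ouhtzdawt', with D[i][0] = i, D[0][j] = j, and D[i][j] = D[i-1][j-1] if the characters match, else 1 + min(D[i-1][j], D[i][j-1], D[i-1][j-1]). Filling the table (rows: prefixes of 'hmdawt', columns: prefixes of 'ouhtzdawt'):
     ε  o  u  h  t  z  d  a  w  t
  ε  0  1  2  3  4  5  6  7  8  9
  h  1  1  2  2  3  4  5  6  7  8
  m  2  2  2  3  3  4  5  6  7  8
  d  3  3  3  3  4  4  4  5  6  7
  a  4  4  4  4  4  5  5  4  5  6
  w  5  5  5  5  5  5  6  5  4  5
  t  6  6  6  6  5  6  6  6  5  4
The bottom-right entry gives D[6][9] = 4, so no sequence of fewer than 4 edits works. Backtracking through the table gives one optimal edit sequence (4 edits):
  hmdawt → ohmdawt (ins o @1)
  ohmdawt → ouhmdawt (ins u @2)
  ouhmdawt → ouhtmdawt (ins t @4)
  ouhtmdawt → ouhtzdawt (sub m→z @5)
Edit distance = 4.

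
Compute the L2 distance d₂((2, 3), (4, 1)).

√(Σ(x_i - y_i)²) = √((2 - 4)² + (3 - 1)²)
= √((-2)² + 2²) = √(4 + 4) = √8 ≈ 2.8284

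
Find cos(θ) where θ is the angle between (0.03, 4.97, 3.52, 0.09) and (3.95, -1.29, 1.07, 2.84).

With u = (0.03, 4.97, 3.52, 0.09), v = (3.95, -1.29, 1.07, 2.84):
u·v = 0.03·3.95 + 4.97·(-1.29) + 3.52·1.07 + 0.09·2.84 = 0.1185 + (-6.4113) + 3.7664 + 0.2556 = -2.2708.
|u| = √(0.03² + 4.97² + 3.52² + 0.09²) = √(0.0009 + 24.7009 + 12.3904 + 0.0081) = √37.1003, |v| = √(3.95² + (-1.29)² + 1.07² + 2.84²) = √(15.6025 + 1.6641 + 1.1449 + 8.0656) = √26.4771.
cos θ = (u·v)/(|u||v|) = -2.2708/(√37.1003·√26.4771) ≈ -0.0725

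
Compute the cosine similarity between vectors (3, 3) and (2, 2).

With u = (3, 3), v = (2, 2):
u·v = 3·2 + 3·2 = 6 + 6 = 12.
|u| = √(3² + 3²) = √18, |v| = √(2² + 2²) = √8, so |u||v| = √(18·8) = √144 = 12.
cos θ = (u·v)/(|u||v|) = 12/12 = 1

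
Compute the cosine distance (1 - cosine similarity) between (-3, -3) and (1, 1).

With u = (-3, -3), v = (1, 1):
u·v = (-3)·1 + (-3)·1 = (-3) + (-3) = -6.
|u| = √((-3)² + (-3)²) = √18, |v| = √(1² + 1²) = √2, so |u||v| = √(18·2) = √36 = 6.
cos θ = (u·v)/(|u||v|) = -6/6 = -1
Cosine distance = 1 - cos θ = 1 - (-1) = 2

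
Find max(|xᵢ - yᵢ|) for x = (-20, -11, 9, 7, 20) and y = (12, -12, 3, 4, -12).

max(|x_i - y_i|) = max(|-20 - 12|, |-11 - (-12)|, |9 - 3|, |7 - 4|, |20 - (-12)|) = max(32, 1, 6, 3, 32) = 32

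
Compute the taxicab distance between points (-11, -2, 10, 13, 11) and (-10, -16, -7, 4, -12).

Σ|x_i - y_i| = |-11 - (-10)| + |-2 - (-16)| + |10 - (-7)| + |13 - 4| + |11 - (-12)| = 1 + 14 + 17 + 9 + 23 = 64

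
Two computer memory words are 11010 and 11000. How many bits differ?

Differing positions: 4. Hamming distance = 1.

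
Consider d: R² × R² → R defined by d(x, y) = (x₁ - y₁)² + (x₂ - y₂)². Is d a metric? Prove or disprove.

No. The squared Euclidean distance fails the triangle inequality. Counterexample: x = (0, 0), y = (2, 5), z = (4, 10). d(x,z) = 4² + 10² = 116, but d(x,y) + d(y,z) = (2² + 5²) + (2² + 5²) = 29 + 29 = 58. Since 116 > 58, the triangle inequality is violated. (Note: √d, the ordinary Euclidean distance, IS a metric.)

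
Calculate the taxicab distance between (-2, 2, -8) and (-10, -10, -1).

Σ|x_i - y_i| = |-2 - (-10)| + |2 - (-10)| + |-8 - (-1)| = 8 + 12 + 7 = 27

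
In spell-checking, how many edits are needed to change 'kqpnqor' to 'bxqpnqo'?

Let D[i][j] be the edit distance between the first i characters of 'kqpnqor' and the first j characters of 'bxqpnqo', with D[i][0] = i, D[0][j] = j, and D[i][j] = D[i-1][j-1] if the characters match, else 1 + min(D[i-1][j], D[i][j-1], D[i-1][j-1]). Filling the table (rows: prefixes of 'kqpnqor', columns: prefixes of 'bxqpnqo'):
     ε  b  x  q  p  n  q  o
  ε  0  1  2  3  4  5  6  7
  k  1  1  2  3  4  5  6  7
  q  2  2  2  2  3  4  5  6
  p  3  3  3  3  2  3  4  5
  n  4  4  4  4  3  2  3  4
  q  5  5  5  4  4  3  2  3
  o  6  6  6  5  5  4  3  2
  r  7  7  7  6  6  5  4  3
The bottom-right entry gives D[7][7] = 3, so no sequence of fewer than 3 edits works. Backtracking through the table gives one optimal edit sequence (3 edits):
  kqpnqor → bkqpnqor (ins b @1)
  bkqpnqor → bxqpnqor (sub k→x @2)
  bxqpnqor → bxqpnqo (del r @8)
Edit distance = 3.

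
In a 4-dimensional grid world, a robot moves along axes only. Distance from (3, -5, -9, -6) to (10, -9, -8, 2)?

Σ|x_i - y_i| = |3 - 10| + |-5 - (-9)| + |-9 - (-8)| + |-6 - 2| = 7 + 4 + 1 + 8 = 20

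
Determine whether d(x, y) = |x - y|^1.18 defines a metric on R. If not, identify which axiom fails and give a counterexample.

No. d(x,y) = |x-y|^1.18 fails the triangle inequality since p = 1.18 > 1. Counterexample: x = 2, y = 8, z = 19. d(x,z) = |2 - 19|^1.18 = 17^1.18 ≈ 28.3093, but d(x,y) + d(y,z) = 6^1.18 + 11^1.18 ≈ 8.2836 + 16.9373 = 25.2209. Since 28.3093 > 25.2209, the triangle inequality is violated.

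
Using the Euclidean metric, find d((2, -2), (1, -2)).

√(Σ(x_i - y_i)²) = √((2 - 1)² + (-2 - (-2))²)
= √(1² + 0²) = √(1 + 0) = √1 = 1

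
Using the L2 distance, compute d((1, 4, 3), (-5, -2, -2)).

(Σ|x_i - y_i|^2)^(1/2) = (|1 - (-5)|^2 + |4 - (-2)|^2 + |3 - (-2)|^2)^(1/2)
= (6^2 + 6^2 + 5^2)^(1/2) = (36 + 36 + 25)^(1/2) = (97)^(1/2) ≈ 9.8489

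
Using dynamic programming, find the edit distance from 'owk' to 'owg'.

Let D[i][j] be the edit distance between the first i characters of 'owk' and the first j characters of 'owg', with D[i][0] = i, D[0][j] = j, and D[i][j] = D[i-1][j-1] if the characters match, else 1 + min(D[i-1][j], D[i][j-1], D[i-1][j-1]). Filling the table (rows: prefixes of 'owk', columns: prefixes of 'owg'):
     ε  o  w  g
  ε  0  1  2  3
  o  1  0  1  2
  w  2  1  0  1
  k  3  2  1  1
The bottom-right entry gives D[3][3] = 1, so no sequence of fewer than 1 edit works. Backtracking through the table gives one optimal edit sequence (1 edit):
  owk → owg (sub k→g @3)
Edit distance = 1.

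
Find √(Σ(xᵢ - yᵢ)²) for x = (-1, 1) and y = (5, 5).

√(Σ(x_i - y_i)²) = √((-1 - 5)² + (1 - 5)²)
= √((-6)² + (-4)²) = √(36 + 16) = √52 ≈ 7.2111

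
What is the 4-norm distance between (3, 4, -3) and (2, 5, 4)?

(Σ|x_i - y_i|^4)^(1/4) = (|3 - 2|^4 + |4 - 5|^4 + |-3 - 4|^4)^(1/4)
= (1^4 + 1^4 + 7^4)^(1/4) = (1 + 1 + 2401)^(1/4) = (2403)^(1/4) ≈ 7.0015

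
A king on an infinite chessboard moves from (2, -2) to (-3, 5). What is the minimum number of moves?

max(|x_i - y_i|) = max(|2 - (-3)|, |-2 - 5|) = max(5, 7) = 7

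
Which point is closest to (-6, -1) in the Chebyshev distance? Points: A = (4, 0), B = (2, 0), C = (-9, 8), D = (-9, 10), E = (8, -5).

Distances: d(A) = 10, d(B) = 8, d(C) = 9, d(D) = 11, d(E) = 14. Nearest: B = (2, 0) with distance 8.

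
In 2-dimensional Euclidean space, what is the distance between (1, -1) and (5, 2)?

√(Σ(x_i - y_i)²) = √((1 - 5)² + (-1 - 2)²)
= √((-4)² + (-3)²) = √(16 + 9) = √25 = 5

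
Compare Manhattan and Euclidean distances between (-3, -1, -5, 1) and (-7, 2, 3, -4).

L1 = |-3 - (-7)| + |-1 - 2| + |-5 - 3| + |1 - (-4)| = 4 + 3 + 8 + 5 = 20
L2 = √(4² + 3² + 8² + 5²) = √114 ≈ 10.6771
L1 ≥ L2 always (equality iff movement is along one axis); L1 > L2 here.
Ratio L1/L2 = 20/√114 ≈ 1.8732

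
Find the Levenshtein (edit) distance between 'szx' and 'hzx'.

Let D[i][j] be the edit distance between the first i characters of 'szx' and the first j characters of 'hzx', with D[i][0] = i, D[0][j] = j, and D[i][j] = D[i-1][j-1] if the characters match, else 1 + min(D[i-1][j], D[i][j-1], D[i-1][j-1]). Filling the table (rows: prefixes of 'szx', columns: prefixes of 'hzx'):
     ε  h  z  x
  ε  0  1  2  3
  s  1  1  2  3
  z  2  2  1  2
  x  3  3  2  1
The bottom-right entry gives D[3][3] = 1, so no sequence of fewer than 1 edit works. Backtracking through the table gives one optimal edit sequence (1 edit):
  szx → hzx (sub s→h @1)
Edit distance = 1.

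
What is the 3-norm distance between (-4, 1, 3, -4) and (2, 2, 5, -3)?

(Σ|x_i - y_i|^3)^(1/3) = (|-4 - 2|^3 + |1 - 2|^3 + |3 - 5|^3 + |-4 - (-3)|^3)^(1/3)
= (6^3 + 1^3 + 2^3 + 1^3)^(1/3) = (216 + 1 + 8 + 1)^(1/3) = (226)^(1/3) ≈ 6.0912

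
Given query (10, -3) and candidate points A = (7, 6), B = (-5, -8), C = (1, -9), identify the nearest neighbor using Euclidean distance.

Distances: d(A) ≈ 9.4868, d(B) ≈ 15.8114, d(C) ≈ 10.8167. Nearest: A = (7, 6) with distance 9.4868.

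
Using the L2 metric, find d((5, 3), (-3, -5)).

√(Σ(x_i - y_i)²) = √((5 - (-3))² + (3 - (-5))²)
= √(8² + 8²) = √(64 + 64) = √128 ≈ 11.3137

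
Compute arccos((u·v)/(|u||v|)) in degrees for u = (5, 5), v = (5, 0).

With u = (5, 5), v = (5, 0):
u·v = 5·5 + 5·0 = 25 + 0 = 25.
|u| = √(5² + 5²) = √50, |v| = √(5² + 0²) = √25, so |u||v| = √(50·25) = √1250.
cos θ = (u·v)/(|u||v|) = 25/√1250 ≈ 0.707107
θ = arccos(0.707107) ≈ 45°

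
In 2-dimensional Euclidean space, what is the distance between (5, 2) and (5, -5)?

√(Σ(x_i - y_i)²) = √((5 - 5)² + (2 - (-5))²)
= √(0² + 7²) = √(0 + 49) = √49 = 7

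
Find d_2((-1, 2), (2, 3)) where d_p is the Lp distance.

(Σ|x_i - y_i|^2)^(1/2) = (|-1 - 2|^2 + |2 - 3|^2)^(1/2)
= (3^2 + 1^2)^(1/2) = (9 + 1)^(1/2) = (10)^(1/2) ≈ 3.1623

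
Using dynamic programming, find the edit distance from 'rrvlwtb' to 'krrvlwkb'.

Let D[i][j] be the edit distance between the first i characters of 'rrvlwtb' and the first j characters of 'krrvlwkb', with D[i][0] = i, D[0][j] = j, and D[i][j] = D[i-1][j-1] if the characters match, else 1 + min(D[i-1][j], D[i][j-1], D[i-1][j-1]). Filling the table (rows: prefixes of 'rrvlwtb', columns: prefixes of 'krrvlwkb'):
     ε  k  r  r  v  l  w  k  b
  ε  0  1  2  3  4  5  6  7  8
  r  1  1  1  2  3  4  5  6  7
  r  2  2  1  1  2  3  4  5  6
  v  3  3  2  2  1  2  3  4  5
  l  4  4  3  3  2  1  2  3  4
  w  5  5  4  4  3  2  1  2  3
  t  6  6  5  5  4  3  2  2  3
  b  7  7  6  6  5  4  3  3  2
The bottom-right entry gives D[7][8] = 2, so no sequence of fewer than 2 edits works. Backtracking through the table gives one optimal edit sequence (2 edits):
  rrvlwtb → krrvlwtb (ins k @1)
  krrvlwtb → krrvlwkb (sub t→k @7)
Edit distance = 2.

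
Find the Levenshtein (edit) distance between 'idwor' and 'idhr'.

Let D[i][j] be the edit distance between the first i characters of 'idwor' and the first j characters of 'idhr', with D[i][0] = i, D[0][j] = j, and D[i][j] = D[i-1][j-1] if the characters match, else 1 + min(D[i-1][j], D[i][j-1], D[i-1][j-1]). Filling the table (rows: prefixes of 'idwor', columns: prefixes of 'idhr'):
     ε  i  d  h  r
  ε  0  1  2  3  4
  i  1  0  1  2  3
  d  2  1  0  1  2
  w  3  2  1  1  2
  o  4  3  2  2  2
  r  5  4  3  3  2
The bottom-right entry gives D[5][4] = 2, so no sequence of fewer than 2 edits works. Backtracking through the table gives one optimal edit sequence (2 edits):
  idwor → idor (del w @3)
  idor → idhr (sub o→h @3)
Edit distance = 2.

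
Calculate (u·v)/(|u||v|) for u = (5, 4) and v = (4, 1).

With u = (5, 4), v = (4, 1):
u·v = 5·4 + 4·1 = 20 + 4 = 24.
|u| = √(5² + 4²) = √41, |v| = √(4² + 1²) = √17, so |u||v| = √(41·17) = √697.
cos θ = (u·v)/(|u||v|) = 24/√697 ≈ 0.9091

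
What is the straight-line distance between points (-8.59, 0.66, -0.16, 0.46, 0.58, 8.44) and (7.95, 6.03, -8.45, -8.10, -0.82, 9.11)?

√(Σ(x_i - y_i)²) = √((-8.59 - 7.95)² + (0.66 - 6.03)² + (-0.16 - (-8.45))² + (0.46 - (-8.1))² + (0.58 - (-0.82))² + (8.44 - 9.11)²)
= √((-16.54)² + (-5.37)² + 8.29² + 8.56² + 1.4² + (-0.67)²) = √(273.5716 + 28.8369 + 68.7241 + 73.2736 + 1.96 + 0.4489) = √446.8151 ≈ 21.138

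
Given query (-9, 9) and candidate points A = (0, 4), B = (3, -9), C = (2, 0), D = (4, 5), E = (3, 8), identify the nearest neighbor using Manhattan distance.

Distances: d(A) = 14, d(B) = 30, d(C) = 20, d(D) = 17, d(E) = 13. Nearest: E = (3, 8) with distance 13.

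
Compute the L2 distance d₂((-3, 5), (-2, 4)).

√(Σ(x_i - y_i)²) = √((-3 - (-2))² + (5 - 4)²)
= √((-1)² + 1²) = √(1 + 1) = √2 ≈ 1.4142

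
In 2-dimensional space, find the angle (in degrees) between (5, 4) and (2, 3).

With u = (5, 4), v = (2, 3):
u·v = 5·2 + 4·3 = 10 + 12 = 22.
|u| = √(5² + 4²) = √41, |v| = √(2² + 3²) = √13, so |u||v| = √(41·13) = √533.
cos θ = (u·v)/(|u||v|) = 22/√533 ≈ 0.952926
θ = arccos(0.952926) ≈ 17.65°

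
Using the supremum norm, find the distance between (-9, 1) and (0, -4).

max(|x_i - y_i|) = max(|-9 - 0|, |1 - (-4)|) = max(9, 5) = 9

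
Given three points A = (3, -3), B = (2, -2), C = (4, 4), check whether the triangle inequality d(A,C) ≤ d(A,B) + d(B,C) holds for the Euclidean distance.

d(A,B) = √(1² + 1²) = √2 ≈ 1.4142, d(B,C) = √(2² + 6²) = √40 ≈ 6.3246, d(A,C) = √(1² + 7²) = √50 ≈ 7.0711.
d(A,C) ≈ 7.0711 ≤ 1.4142 + 6.3246 = 7.7388. Triangle inequality is satisfied.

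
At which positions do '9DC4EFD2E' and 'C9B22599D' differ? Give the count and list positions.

Differing positions: 1, 2, 3, 4, 5, 6, 7, 8, 9. Hamming distance = 9.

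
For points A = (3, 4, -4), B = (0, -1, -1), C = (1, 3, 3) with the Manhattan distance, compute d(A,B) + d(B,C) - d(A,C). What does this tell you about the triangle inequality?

d(A,B) = 3 + 5 + 3 = 11, d(B,C) = 1 + 4 + 4 = 9, d(A,C) = 2 + 1 + 7 = 10.
d(A,B) + d(B,C) - d(A,C) = 11 + 9 - 10 = 20 - 10 = 10. This is ≥ 0, so the triangle inequality holds for these points.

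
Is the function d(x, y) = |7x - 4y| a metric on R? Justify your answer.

No. d fails symmetry: d(5, 7) = |7·5 - 4·7| = |7| = 7, but d(7, 5) = |7·7 - 4·5| = |29| = 29. Since 7 ≠ 29, d(x,y) ≠ d(y,x) in general.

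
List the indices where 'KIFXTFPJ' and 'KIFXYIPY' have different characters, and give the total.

Differing positions: 5, 6, 8. Hamming distance = 3.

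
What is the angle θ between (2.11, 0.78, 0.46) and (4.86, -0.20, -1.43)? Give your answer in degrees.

With u = (2.11, 0.78, 0.46), v = (4.86, -0.20, -1.43):
u·v = 2.11·4.86 + 0.78·(-0.2) + 0.46·(-1.43) = 10.2546 + (-0.156) + (-0.6578) = 9.4408.
|u| = √(2.11² + 0.78² + 0.46²) = √(4.4521 + 0.6084 + 0.2116) = √5.2721, |v| = √(4.86² + (-0.2)² + (-1.43)²) = √(23.6196 + 0.04 + 2.0449) = √25.7045.
cos θ = (u·v)/(|u||v|) = 9.4408/(√5.2721·√25.7045) ≈ 0.810984
θ = arccos(0.810984) ≈ 35.81°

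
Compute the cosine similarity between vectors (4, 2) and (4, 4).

With u = (4, 2), v = (4, 4):
u·v = 4·4 + 2·4 = 16 + 8 = 24.
|u| = √(4² + 2²) = √20, |v| = √(4² + 4²) = √32, so |u||v| = √(20·32) = √640.
cos θ = (u·v)/(|u||v|) = 24/√640 ≈ 0.9487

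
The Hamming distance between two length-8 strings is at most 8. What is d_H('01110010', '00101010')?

Differing positions: 2, 4, 5. Hamming distance = 3. The maximum possible Hamming distance for length-8 strings is 8, so d_H/8 = 3/8 = 0.375.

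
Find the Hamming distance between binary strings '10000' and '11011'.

Differing positions: 2, 4, 5. Hamming distance = 3.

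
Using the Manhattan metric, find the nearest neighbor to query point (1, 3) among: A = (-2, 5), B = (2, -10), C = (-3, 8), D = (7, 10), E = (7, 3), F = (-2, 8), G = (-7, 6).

Distances: d(A) = 5, d(B) = 14, d(C) = 9, d(D) = 13, d(E) = 6, d(F) = 8, d(G) = 11. Nearest: A = (-2, 5) with distance 5.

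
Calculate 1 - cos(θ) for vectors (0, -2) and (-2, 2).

With u = (0, -2), v = (-2, 2):
u·v = 0·(-2) + (-2)·2 = 0 + (-4) = -4.
|u| = √(0² + (-2)²) = √4, |v| = √((-2)² + 2²) = √8, so |u||v| = √(4·8) = √32.
cos θ = (u·v)/(|u||v|) = -4/√32 ≈ -0.7071
Cosine distance = 1 - cos θ ≈ 1 - (-0.7071) = 1.7071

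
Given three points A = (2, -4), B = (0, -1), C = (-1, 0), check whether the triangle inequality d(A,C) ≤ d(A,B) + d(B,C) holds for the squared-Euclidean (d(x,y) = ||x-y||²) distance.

d(A,B) = 2² + 3² = 13, d(B,C) = 1² + 1² = 2, d(A,C) = 3² + 4² = 25.
d(A,C) = 25 > 13 + 2 = 15. Triangle inequality is VIOLATED. (Squared-Euclidean is not a metric — this is a counterexample.)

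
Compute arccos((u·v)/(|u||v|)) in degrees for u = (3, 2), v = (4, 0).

With u = (3, 2), v = (4, 0):
u·v = 3·4 + 2·0 = 12 + 0 = 12.
|u| = √(3² + 2²) = √13, |v| = √(4² + 0²) = √16, so |u||v| = √(13·16) = √208.
cos θ = (u·v)/(|u||v|) = 12/√208 ≈ 0.83205
θ = arccos(0.83205) ≈ 33.69°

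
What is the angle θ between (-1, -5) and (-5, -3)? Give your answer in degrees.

With u = (-1, -5), v = (-5, -3):
u·v = (-1)·(-5) + (-5)·(-3) = 5 + 15 = 20.
|u| = √((-1)² + (-5)²) = √26, |v| = √((-5)² + (-3)²) = √34, so |u||v| = √(26·34) = √884.
cos θ = (u·v)/(|u||v|) = 20/√884 ≈ 0.672673
θ = arccos(0.672673) ≈ 47.73°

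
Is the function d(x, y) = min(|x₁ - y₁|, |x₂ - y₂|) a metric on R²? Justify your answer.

No. d fails identity of indiscernibles: take x = (2, 0) and y = (2, 2). Then d(x,y) = min(|2 - 2|, |0 - 2|) = min(0, 2) = 0, yet x ≠ y.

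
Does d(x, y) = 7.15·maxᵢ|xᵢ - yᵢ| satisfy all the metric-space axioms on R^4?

Yes. The L∞ (Chebyshev) norm induces a metric on R^4, and multiplying a metric by a positive constant 7.15 > 0 preserves all four axioms: non-negativity (7.15·||x-y|| ≥ 0), identity (7.15·||x-y|| = 0 ⟺ ||x-y|| = 0 ⟺ x = y), symmetry (||x-y|| = ||y-x||), and the triangle inequality (7.15·||x-z|| ≤ 7.15·||x-y|| + 7.15·||y-z||). So d is a metric.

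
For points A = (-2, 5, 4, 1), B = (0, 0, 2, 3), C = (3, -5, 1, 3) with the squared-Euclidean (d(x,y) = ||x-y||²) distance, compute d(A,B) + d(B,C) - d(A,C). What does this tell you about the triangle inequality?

d(A,B) = 2² + 5² + 2² + 2² = 37, d(B,C) = 3² + 5² + 1² + 0² = 35, d(A,C) = 5² + 10² + 3² + 2² = 138.
d(A,B) + d(B,C) - d(A,C) = 37 + 35 - 138 = 72 - 138 = -66. This is < 0, so the triangle inequality FAILS for these points (squared-Euclidean is not a metric).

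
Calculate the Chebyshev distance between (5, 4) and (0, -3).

max(|x_i - y_i|) = max(|5 - 0|, |4 - (-3)|) = max(5, 7) = 7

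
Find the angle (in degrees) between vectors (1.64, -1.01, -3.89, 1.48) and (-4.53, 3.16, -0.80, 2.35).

With u = (1.64, -1.01, -3.89, 1.48), v = (-4.53, 3.16, -0.80, 2.35):
u·v = 1.64·(-4.53) + (-1.01)·3.16 + (-3.89)·(-0.8) + 1.48·2.35 = (-7.4292) + (-3.1916) + 3.112 + 3.478 = -4.0308.
|u| = √(1.64² + (-1.01)² + (-3.89)² + 1.48²) = √(2.6896 + 1.0201 + 15.1321 + 2.1904) = √21.0322, |v| = √((-4.53)² + 3.16² + (-0.8)² + 2.35²) = √(20.5209 + 9.9856 + 0.64 + 5.5225) = √36.669.
cos θ = (u·v)/(|u||v|) = -4.0308/(√21.0322·√36.669) ≈ -0.145144
θ = arccos(-0.145144) ≈ 98.35°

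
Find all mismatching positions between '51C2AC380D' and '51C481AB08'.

Differing positions: 4, 5, 6, 7, 8, 10. Hamming distance = 6.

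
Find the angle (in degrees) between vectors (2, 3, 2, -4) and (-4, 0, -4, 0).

With u = (2, 3, 2, -4), v = (-4, 0, -4, 0):
u·v = 2·(-4) + 3·0 + 2·(-4) + (-4)·0 = (-8) + 0 + (-8) + 0 = -16.
|u| = √(2² + 3² + 2² + (-4)²) = √33, |v| = √((-4)² + 0² + (-4)² + 0²) = √32, so |u||v| = √(33·32) = √1056.
cos θ = (u·v)/(|u||v|) = -16/√1056 ≈ -0.492366
θ = arccos(-0.492366) ≈ 119.5°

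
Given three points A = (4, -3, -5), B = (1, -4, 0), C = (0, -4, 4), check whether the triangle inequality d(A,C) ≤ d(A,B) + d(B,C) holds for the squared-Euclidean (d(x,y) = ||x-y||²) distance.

d(A,B) = 3² + 1² + 5² = 35, d(B,C) = 1² + 0² + 4² = 17, d(A,C) = 4² + 1² + 9² = 98.
d(A,C) = 98 > 35 + 17 = 52. Triangle inequality is VIOLATED. (Squared-Euclidean is not a metric — this is a counterexample.)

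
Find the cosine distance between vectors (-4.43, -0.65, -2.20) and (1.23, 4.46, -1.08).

With u = (-4.43, -0.65, -2.20), v = (1.23, 4.46, -1.08):
u·v = (-4.43)·1.23 + (-0.65)·4.46 + (-2.2)·(-1.08) = (-5.4489) + (-2.899) + 2.376 = -5.9719.
|u| = √((-4.43)² + (-0.65)² + (-2.2)²) = √(19.6249 + 0.4225 + 4.84) = √24.8874, |v| = √(1.23² + 4.46² + (-1.08)²) = √(1.5129 + 19.8916 + 1.1664) = √22.5709.
cos θ = (u·v)/(|u||v|) = -5.9719/(√24.8874·√22.5709) ≈ -0.252
Cosine distance = 1 - cos θ ≈ 1 - (-0.252) = 1.252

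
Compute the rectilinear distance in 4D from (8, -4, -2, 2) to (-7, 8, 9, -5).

Σ|x_i - y_i| = |8 - (-7)| + |-4 - 8| + |-2 - 9| + |2 - (-5)| = 15 + 12 + 11 + 7 = 45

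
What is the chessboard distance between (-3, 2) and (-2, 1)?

max(|x_i - y_i|) = max(|-3 - (-2)|, |2 - 1|) = max(1, 1) = 1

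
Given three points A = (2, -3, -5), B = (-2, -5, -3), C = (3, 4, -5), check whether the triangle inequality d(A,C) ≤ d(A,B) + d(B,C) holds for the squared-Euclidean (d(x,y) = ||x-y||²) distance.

d(A,B) = 4² + 2² + 2² = 24, d(B,C) = 5² + 9² + 2² = 110, d(A,C) = 1² + 7² + 0² = 50.
d(A,C) = 50 ≤ 24 + 110 = 134. Triangle inequality is satisfied.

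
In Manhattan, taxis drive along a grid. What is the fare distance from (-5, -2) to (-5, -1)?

Σ|x_i - y_i| = |-5 - (-5)| + |-2 - (-1)| = 0 + 1 = 1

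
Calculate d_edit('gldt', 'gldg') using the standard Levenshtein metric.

Let D[i][j] be the edit distance between the first i characters of 'gldt' and the first j characters of 'gldg', with D[i][0] = i, D[0][j] = j, and D[i][j] = D[i-1][j-1] if the characters match, else 1 + min(D[i-1][j], D[i][j-1], D[i-1][j-1]). Filling the table (rows: prefixes of 'gldt', columns: prefixes of 'gldg'):
     ε  g  l  d  g
  ε  0  1  2  3  4
  g  1  0  1  2  3
  l  2  1  0  1  2
  d  3  2  1  0  1
  t  4  3  2  1  1
The bottom-right entry gives D[4][4] = 1, so no sequence of fewer than 1 edit works. Backtracking through the table gives one optimal edit sequence (1 edit):
  gldt → gldg (sub t→g @4)
Edit distance = 1.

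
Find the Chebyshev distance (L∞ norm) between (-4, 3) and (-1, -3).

max(|x_i - y_i|) = max(|-4 - (-1)|, |3 - (-3)|) = max(3, 6) = 6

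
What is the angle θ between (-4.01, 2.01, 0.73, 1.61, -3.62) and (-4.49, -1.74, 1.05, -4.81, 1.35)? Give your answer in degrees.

With u = (-4.01, 2.01, 0.73, 1.61, -3.62), v = (-4.49, -1.74, 1.05, -4.81, 1.35):
u·v = (-4.01)·(-4.49) + 2.01·(-1.74) + 0.73·1.05 + 1.61·(-4.81) + (-3.62)·1.35 = 18.0049 + (-3.4974) + 0.7665 + (-7.7441) + (-4.887) = 2.6429.
|u| = √((-4.01)² + 2.01² + 0.73² + 1.61² + (-3.62)²) = √(16.0801 + 4.0401 + 0.5329 + 2.5921 + 13.1044) = √36.3496, |v| = √((-4.49)² + (-1.74)² + 1.05² + (-4.81)² + 1.35²) = √(20.1601 + 3.0276 + 1.1025 + 23.1361 + 1.8225) = √49.2488.
cos θ = (u·v)/(|u||v|) = 2.6429/(√36.3496·√49.2488) ≈ 0.062464
θ = arccos(0.062464) ≈ 86.42°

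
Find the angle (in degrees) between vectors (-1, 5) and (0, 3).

With u = (-1, 5), v = (0, 3):
u·v = (-1)·0 + 5·3 = 0 + 15 = 15.
|u| = √((-1)² + 5²) = √26, |v| = √(0² + 3²) = √9, so |u||v| = √(26·9) = √234.
cos θ = (u·v)/(|u||v|) = 15/√234 ≈ 0.980581
θ = arccos(0.980581) ≈ 11.31°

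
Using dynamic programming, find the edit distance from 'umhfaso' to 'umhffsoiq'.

Let D[i][j] be the edit distance between the first i characters of 'umhfaso' and the first j characters of 'umhffsoiq', with D[i][0] = i, D[0][j] = j, and D[i][j] = D[i-1][j-1] if the characters match, else 1 + min(D[i-1][j], D[i][j-1], D[i-1][j-1]). Filling the table (rows: prefixes of 'umhfaso', columns: prefixes of 'umhffsoiq'):
     ε  u  m  h  f  f  s  o  i  q
  ε  0  1  2  3  4  5  6  7  8  9
  u  1  0  1  2  3  4  5  6  7  8
  m  2  1  0  1  2  3  4  5  6  7
  h  3  2  1  0  1  2  3  4  5  6
  f  4  3  2  1  0  1  2  3  4  5
  a  5  4  3  2  1  1  2  3  4  5
  s  6  5  4  3  2  2  1  2  3  4
  o  7  6  5  4  3  3  2  1  2  3
The bottom-right entry gives D[7][9] = 3, so no sequence of fewer than 3 edits works. Backtracking through the table gives one optimal edit sequence (3 edits):
  umhfaso → umhffso (sub a→f @5)
  umhffso → umhffsoi (ins i @8)
  umhffsoi → umhffsoiq (ins q @9)
Edit distance = 3.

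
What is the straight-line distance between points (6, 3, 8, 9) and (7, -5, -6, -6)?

√(Σ(x_i - y_i)²) = √((6 - 7)² + (3 - (-5))² + (8 - (-6))² + (9 - (-6))²)
= √((-1)² + 8² + 14² + 15²) = √(1 + 64 + 196 + 225) = √486 ≈ 22.0454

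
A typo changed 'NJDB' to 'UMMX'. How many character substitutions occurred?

Differing positions: 1, 2, 3, 4. Hamming distance = 4.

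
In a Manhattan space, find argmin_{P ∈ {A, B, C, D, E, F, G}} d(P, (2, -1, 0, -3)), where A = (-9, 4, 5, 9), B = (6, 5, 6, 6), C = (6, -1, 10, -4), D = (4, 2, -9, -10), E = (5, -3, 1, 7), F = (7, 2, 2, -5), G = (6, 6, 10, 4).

Distances: d(A) = 33, d(B) = 25, d(C) = 15, d(D) = 21, d(E) = 16, d(F) = 12, d(G) = 28. Nearest: F = (7, 2, 2, -5) with distance 12.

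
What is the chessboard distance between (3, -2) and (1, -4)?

max(|x_i - y_i|) = max(|3 - 1|, |-2 - (-4)|) = max(2, 2) = 2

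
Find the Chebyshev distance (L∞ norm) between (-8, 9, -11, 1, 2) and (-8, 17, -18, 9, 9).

max(|x_i - y_i|) = max(|-8 - (-8)|, |9 - 17|, |-11 - (-18)|, |1 - 9|, |2 - 9|) = max(0, 8, 7, 8, 7) = 8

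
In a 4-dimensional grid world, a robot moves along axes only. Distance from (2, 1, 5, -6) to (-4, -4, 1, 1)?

Σ|x_i - y_i| = |2 - (-4)| + |1 - (-4)| + |5 - 1| + |-6 - 1| = 6 + 5 + 4 + 7 = 22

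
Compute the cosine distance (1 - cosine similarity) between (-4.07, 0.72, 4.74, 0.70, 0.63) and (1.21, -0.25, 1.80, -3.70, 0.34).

With u = (-4.07, 0.72, 4.74, 0.70, 0.63), v = (1.21, -0.25, 1.80, -3.70, 0.34):
u·v = (-4.07)·1.21 + 0.72·(-0.25) + 4.74·1.8 + 0.7·(-3.7) + 0.63·0.34 = (-4.9247) + (-0.18) + 8.532 + (-2.59) + 0.2142 = 1.0515.
|u| = √((-4.07)² + 0.72² + 4.74² + 0.7² + 0.63²) = √(16.5649 + 0.5184 + 22.4676 + 0.49 + 0.3969) = √40.4378, |v| = √(1.21² + (-0.25)² + 1.8² + (-3.7)² + 0.34²) = √(1.4641 + 0.0625 + 3.24 + 13.69 + 0.1156) = √18.5722.
cos θ = (u·v)/(|u||v|) = 1.0515/(√40.4378·√18.5722) ≈ 0.0384
Cosine distance = 1 - cos θ ≈ 1 - 0.0384 = 0.9616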